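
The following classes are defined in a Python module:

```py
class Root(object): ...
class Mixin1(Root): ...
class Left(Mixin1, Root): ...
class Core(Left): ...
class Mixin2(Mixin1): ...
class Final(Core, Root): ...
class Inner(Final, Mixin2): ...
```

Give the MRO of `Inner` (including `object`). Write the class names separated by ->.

Inner -> Final -> Core -> Left -> Mixin2 -> Mixin1 -> Root -> object

L[Inner] = Inner + merge(L[Final], L[Mixin2], [Final Mixin2])
  take Final:  [Final Core Left Mixin1 Root object] + [Mixin2 Mixin1 Root object] + [Final Mixin2]
  take Core:  [Core Left Mixin1 Root object] + [Mixin2 Mixin1 Root object] + [Mixin2]
  take Left:  [Left Mixin1 Root object] + [Mixin2 Mixin1 Root object] + [Mixin2]
  take Mixin2:  [Mixin1 Root object] + [Mixin2 Mixin1 Root object] + [Mixin2]
  take Mixin1:  [Mixin1 Root object] + [Mixin1 Root object]
  take Root:  [Root object] + [Root object]
  take object:  [object] + [object]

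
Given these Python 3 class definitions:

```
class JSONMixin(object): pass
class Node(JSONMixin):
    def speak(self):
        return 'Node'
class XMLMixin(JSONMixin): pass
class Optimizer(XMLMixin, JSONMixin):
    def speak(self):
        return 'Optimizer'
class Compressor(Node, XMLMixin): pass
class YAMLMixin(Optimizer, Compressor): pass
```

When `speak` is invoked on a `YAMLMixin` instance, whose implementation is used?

L[YAMLMixin] = YAMLMixin + merge(L[Optimizer], L[Compressor], [Optimizer Compressor])
  take Optimizer:  [Optimizer XMLMixin JSONMixin object] + [Compressor Node XMLMixin JSONMixin object] + [Optimizer Compressor]
  take Compressor:  [XMLMixin JSONMixin object] + [Compressor Node XMLMixin JSONMixin object] + [Compressor]
  take Node:  [XMLMixin JSONMixin object] + [Node XMLMixin JSONMixin object]
  take XMLMixin:  [XMLMixin JSONMixin object] + [XMLMixin JSONMixin object]
  take JSONMixin:  [JSONMixin object] + [JSONMixin object]
  take object:  [object] + [object]
MRO: YAMLMixin Optimizer Compressor Node XMLMixin JSONMixin object
speak is defined in: Node, Optimizer. First along the MRO is Optimizer.

Optimizer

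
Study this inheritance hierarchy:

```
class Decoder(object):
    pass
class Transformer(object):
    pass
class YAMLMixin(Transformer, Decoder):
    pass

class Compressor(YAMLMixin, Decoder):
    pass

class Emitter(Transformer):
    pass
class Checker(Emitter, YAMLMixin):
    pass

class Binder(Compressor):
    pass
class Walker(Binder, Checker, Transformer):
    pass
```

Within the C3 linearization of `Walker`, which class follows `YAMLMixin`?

Transformer

L[Walker] = Walker + merge(L[Binder], L[Checker], L[Transformer], [Binder Checker Transformer])
  take Binder:  [Binder Compressor YAMLMixin Transformer Decoder object] + [Checker Emitter YAMLMixin Transformer Decoder object] + [Transformer object] + [Binder Checker Transformer]
  take Compressor:  [Compressor YAMLMixin Transformer Decoder object] + [Checker Emitter YAMLMixin Transformer Decoder object] + [Transformer object] + [Checker Transformer]
  take Checker:  [YAMLMixin Transformer Decoder object] + [Checker Emitter YAMLMixin Transformer Decoder object] + [Transformer object] + [Checker Transformer]
  take Emitter:  [YAMLMixin Transformer Decoder object] + [Emitter YAMLMixin Transformer Decoder object] + [Transformer object] + [Transformer]
  take YAMLMixin:  [YAMLMixin Transformer Decoder object] + [YAMLMixin Transformer Decoder object] + [Transformer object] + [Transformer]
  take Transformer:  [Transformer Decoder object] + [Transformer Decoder object] + [Transformer object] + [Transformer]
  take Decoder:  [Decoder object] + [Decoder object] + [object]
  take object:  [object] + [object] + [object]
MRO: Walker Binder Compressor Checker Emitter YAMLMixin Transformer Decoder object
YAMLMixin is at position 5; next is Transformer.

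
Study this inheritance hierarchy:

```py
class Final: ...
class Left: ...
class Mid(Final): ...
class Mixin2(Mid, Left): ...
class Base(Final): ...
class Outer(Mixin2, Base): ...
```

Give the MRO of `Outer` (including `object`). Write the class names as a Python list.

[Outer, Mixin2, Mid, Base, Final, Left, object]

L[Outer] = Outer + merge(L[Mixin2], L[Base], [Mixin2 Base])
  take Mixin2:  [Mixin2 Mid Final Left object] + [Base Final object] + [Mixin2 Base]
  take Mid:  [Mid Final Left object] + [Base Final object] + [Base]
  take Base:  [Final Left object] + [Base Final object] + [Base]
  take Final:  [Final Left object] + [Final object]
  take Left:  [Left object] + [object]
  take object:  [object] + [object]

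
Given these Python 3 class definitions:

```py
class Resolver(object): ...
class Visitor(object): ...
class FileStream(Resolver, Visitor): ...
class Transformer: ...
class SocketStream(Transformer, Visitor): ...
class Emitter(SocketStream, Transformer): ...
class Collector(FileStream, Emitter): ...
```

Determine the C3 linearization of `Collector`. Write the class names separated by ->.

L[Collector] = Collector + merge(L[FileStream], L[Emitter], [FileStream Emitter])
  take FileStream:  [FileStream Resolver Visitor object] + [Emitter SocketStream Transformer Visitor object] + [FileStream Emitter]
  take Resolver:  [Resolver Visitor object] + [Emitter SocketStream Transformer Visitor object] + [Emitter]
  take Emitter:  [Visitor object] + [Emitter SocketStream Transformer Visitor object] + [Emitter]
  take SocketStream:  [Visitor object] + [SocketStream Transformer Visitor object]
  take Transformer:  [Visitor object] + [Transformer Visitor object]
  take Visitor:  [Visitor object] + [Visitor object]
  take object:  [object] + [object]

Collector -> FileStream -> Resolver -> Emitter -> SocketStream -> Transformer -> Visitor -> object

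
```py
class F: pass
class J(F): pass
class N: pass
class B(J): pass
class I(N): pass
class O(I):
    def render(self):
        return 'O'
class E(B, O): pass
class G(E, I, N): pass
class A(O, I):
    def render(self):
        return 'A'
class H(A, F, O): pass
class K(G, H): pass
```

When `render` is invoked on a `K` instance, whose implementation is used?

A

L[K] = K + merge(L[G], L[H], [G H])
  take G:  [G E B J F O I N object] + [H A F O I N object] + [G H]
  take E:  [E B J F O I N object] + [H A F O I N object] + [H]
  take B:  [B J F O I N object] + [H A F O I N object] + [H]
  take J:  [J F O I N object] + [H A F O I N object] + [H]
  take H:  [F O I N object] + [H A F O I N object] + [H]
  take A:  [F O I N object] + [A F O I N object]
  take F:  [F O I N object] + [F O I N object]
  take O:  [O I N object] + [O I N object]
  take I:  [I N object] + [I N object]
  take N:  [N object] + [N object]
  take object:  [object] + [object]
MRO: K G E B J H A F O I N object
render is defined in: A, O. First along the MRO is A.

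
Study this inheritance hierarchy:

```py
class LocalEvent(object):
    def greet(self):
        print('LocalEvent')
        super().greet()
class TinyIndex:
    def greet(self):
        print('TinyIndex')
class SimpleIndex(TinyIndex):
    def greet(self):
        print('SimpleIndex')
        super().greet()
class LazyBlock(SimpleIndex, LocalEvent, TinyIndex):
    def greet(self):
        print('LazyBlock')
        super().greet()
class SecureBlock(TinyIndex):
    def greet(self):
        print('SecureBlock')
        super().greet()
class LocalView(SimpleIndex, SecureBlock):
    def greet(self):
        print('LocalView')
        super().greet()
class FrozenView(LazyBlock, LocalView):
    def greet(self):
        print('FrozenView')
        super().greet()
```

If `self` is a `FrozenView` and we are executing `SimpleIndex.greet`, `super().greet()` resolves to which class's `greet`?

L[FrozenView] = FrozenView + merge(L[LazyBlock], L[LocalView], [LazyBlock LocalView])
  take LazyBlock:  [LazyBlock SimpleIndex LocalEvent TinyIndex object] + [LocalView SimpleIndex SecureBlock TinyIndex object] + [LazyBlock LocalView]
  take LocalView:  [SimpleIndex LocalEvent TinyIndex object] + [LocalView SimpleIndex SecureBlock TinyIndex object] + [LocalView]
  take SimpleIndex:  [SimpleIndex LocalEvent TinyIndex object] + [SimpleIndex SecureBlock TinyIndex object]
  take LocalEvent:  [LocalEvent TinyIndex object] + [SecureBlock TinyIndex object]
  take SecureBlock:  [TinyIndex object] + [SecureBlock TinyIndex object]
  take TinyIndex:  [TinyIndex object] + [TinyIndex object]
  take object:  [object] + [object]
MRO: FrozenView LazyBlock LocalView SimpleIndex LocalEvent SecureBlock TinyIndex object
super() in SimpleIndex.greet on a FrozenView instance goes to the class after SimpleIndex in FrozenView's MRO: LocalEvent.

LocalEvent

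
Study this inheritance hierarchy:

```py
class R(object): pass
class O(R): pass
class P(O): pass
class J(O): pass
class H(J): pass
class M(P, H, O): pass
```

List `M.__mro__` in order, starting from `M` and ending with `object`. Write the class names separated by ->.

M -> P -> H -> J -> O -> R -> object

L[M] = M + merge(L[P], L[H], L[O], [P H O])
  take P:  [P O R object] + [H J O R object] + [O R object] + [P H O]
  take H:  [O R object] + [H J O R object] + [O R object] + [H O]
  take J:  [O R object] + [J O R object] + [O R object] + [O]
  take O:  [O R object] + [O R object] + [O R object] + [O]
  take R:  [R object] + [R object] + [R object]
  take object:  [object] + [object] + [object]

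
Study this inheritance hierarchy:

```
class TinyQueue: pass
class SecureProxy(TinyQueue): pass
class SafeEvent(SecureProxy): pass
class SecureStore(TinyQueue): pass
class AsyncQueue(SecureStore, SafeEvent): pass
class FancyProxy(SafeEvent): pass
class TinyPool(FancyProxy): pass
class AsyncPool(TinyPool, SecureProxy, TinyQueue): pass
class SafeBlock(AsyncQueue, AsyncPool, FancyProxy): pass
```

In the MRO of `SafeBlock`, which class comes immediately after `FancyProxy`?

SafeEvent

L[SafeBlock] = SafeBlock + merge(L[AsyncQueue], L[AsyncPool], L[FancyProxy], [AsyncQueue AsyncPool FancyProxy])
  take AsyncQueue:  [AsyncQueue SecureStore SafeEvent SecureProxy TinyQueue object] + [AsyncPool TinyPool FancyProxy SafeEvent SecureProxy TinyQueue object] + [FancyProxy SafeEvent SecureProxy TinyQueue object] + [AsyncQueue AsyncPool FancyProxy]
  take SecureStore:  [SecureStore SafeEvent SecureProxy TinyQueue object] + [AsyncPool TinyPool FancyProxy SafeEvent SecureProxy TinyQueue object] + [FancyProxy SafeEvent SecureProxy TinyQueue object] + [AsyncPool FancyProxy]
  take AsyncPool:  [SafeEvent SecureProxy TinyQueue object] + [AsyncPool TinyPool FancyProxy SafeEvent SecureProxy TinyQueue object] + [FancyProxy SafeEvent SecureProxy TinyQueue object] + [AsyncPool FancyProxy]
  take TinyPool:  [SafeEvent SecureProxy TinyQueue object] + [TinyPool FancyProxy SafeEvent SecureProxy TinyQueue object] + [FancyProxy SafeEvent SecureProxy TinyQueue object] + [FancyProxy]
  take FancyProxy:  [SafeEvent SecureProxy TinyQueue object] + [FancyProxy SafeEvent SecureProxy TinyQueue object] + [FancyProxy SafeEvent SecureProxy TinyQueue object] + [FancyProxy]
  take SafeEvent:  [SafeEvent SecureProxy TinyQueue object] + [SafeEvent SecureProxy TinyQueue object] + [SafeEvent SecureProxy TinyQueue object]
  take SecureProxy:  [SecureProxy TinyQueue object] + [SecureProxy TinyQueue object] + [SecureProxy TinyQueue object]
  take TinyQueue:  [TinyQueue object] + [TinyQueue object] + [TinyQueue object]
  take object:  [object] + [object] + [object]
MRO: SafeBlock AsyncQueue SecureStore AsyncPool TinyPool FancyProxy SafeEvent SecureProxy TinyQueue object
FancyProxy is at position 5; next is SafeEvent.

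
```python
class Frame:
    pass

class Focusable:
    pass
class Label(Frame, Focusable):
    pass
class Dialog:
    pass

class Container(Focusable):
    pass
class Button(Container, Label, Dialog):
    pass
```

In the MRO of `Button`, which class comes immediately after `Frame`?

Focusable

L[Button] = Button + merge(L[Container], L[Label], L[Dialog], [Container Label Dialog])
  take Container:  [Container Focusable object] + [Label Frame Focusable object] + [Dialog object] + [Container Label Dialog]
  take Label:  [Focusable object] + [Label Frame Focusable object] + [Dialog object] + [Label Dialog]
  take Frame:  [Focusable object] + [Frame Focusable object] + [Dialog object] + [Dialog]
  take Focusable:  [Focusable object] + [Focusable object] + [Dialog object] + [Dialog]
  take Dialog:  [object] + [object] + [Dialog object] + [Dialog]
  take object:  [object] + [object] + [object]
MRO: Button Container Label Frame Focusable Dialog object
Frame is at position 3; next is Focusable.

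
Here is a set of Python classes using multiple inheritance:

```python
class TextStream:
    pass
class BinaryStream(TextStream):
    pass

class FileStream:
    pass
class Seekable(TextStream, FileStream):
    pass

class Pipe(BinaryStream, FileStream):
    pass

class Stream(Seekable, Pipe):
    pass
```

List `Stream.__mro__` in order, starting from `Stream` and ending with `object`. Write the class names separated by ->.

Stream -> Seekable -> Pipe -> BinaryStream -> TextStream -> FileStream -> object

L[Stream] = Stream + merge(L[Seekable], L[Pipe], [Seekable Pipe])
  take Seekable:  [Seekable TextStream FileStream object] + [Pipe BinaryStream TextStream FileStream object] + [Seekable Pipe]
  take Pipe:  [TextStream FileStream object] + [Pipe BinaryStream TextStream FileStream object] + [Pipe]
  take BinaryStream:  [TextStream FileStream object] + [BinaryStream TextStream FileStream object]
  take TextStream:  [TextStream FileStream object] + [TextStream FileStream object]
  take FileStream:  [FileStream object] + [FileStream object]
  take object:  [object] + [object]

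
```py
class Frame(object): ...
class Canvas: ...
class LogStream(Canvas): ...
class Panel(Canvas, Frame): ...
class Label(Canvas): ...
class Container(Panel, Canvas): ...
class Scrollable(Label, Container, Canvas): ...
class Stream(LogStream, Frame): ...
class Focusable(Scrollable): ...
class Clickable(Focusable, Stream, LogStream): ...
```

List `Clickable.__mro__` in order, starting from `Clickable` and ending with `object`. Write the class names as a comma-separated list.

Clickable, Focusable, Scrollable, Label, Container, Panel, Stream, LogStream, Canvas, Frame, object

L[Clickable] = Clickable + merge(L[Focusable], L[Stream], L[LogStream], [Focusable Stream LogStream])
  take Focusable:  [Focusable Scrollable Label Container Panel Canvas Frame object] + [Stream LogStream Canvas Frame object] + [LogStream Canvas object] + [Focusable Stream LogStream]
  take Scrollable:  [Scrollable Label Container Panel Canvas Frame object] + [Stream LogStream Canvas Frame object] + [LogStream Canvas object] + [Stream LogStream]
  take Label:  [Label Container Panel Canvas Frame object] + [Stream LogStream Canvas Frame object] + [LogStream Canvas object] + [Stream LogStream]
  take Container:  [Container Panel Canvas Frame object] + [Stream LogStream Canvas Frame object] + [LogStream Canvas object] + [Stream LogStream]
  take Panel:  [Panel Canvas Frame object] + [Stream LogStream Canvas Frame object] + [LogStream Canvas object] + [Stream LogStream]
  take Stream:  [Canvas Frame object] + [Stream LogStream Canvas Frame object] + [LogStream Canvas object] + [Stream LogStream]
  take LogStream:  [Canvas Frame object] + [LogStream Canvas Frame object] + [LogStream Canvas object] + [LogStream]
  take Canvas:  [Canvas Frame object] + [Canvas Frame object] + [Canvas object]
  take Frame:  [Frame object] + [Frame object] + [object]
  take object:  [object] + [object] + [object]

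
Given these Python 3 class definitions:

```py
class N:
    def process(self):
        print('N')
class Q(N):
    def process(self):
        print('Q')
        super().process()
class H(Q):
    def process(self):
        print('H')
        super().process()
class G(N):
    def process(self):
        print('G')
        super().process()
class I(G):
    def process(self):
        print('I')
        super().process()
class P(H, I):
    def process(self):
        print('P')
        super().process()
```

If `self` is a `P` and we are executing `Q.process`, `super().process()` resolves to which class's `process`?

I

L[P] = P + merge(L[H], L[I], [H I])
  take H:  [H Q N object] + [I G N object] + [H I]
  take Q:  [Q N object] + [I G N object] + [I]
  take I:  [N object] + [I G N object] + [I]
  take G:  [N object] + [G N object]
  take N:  [N object] + [N object]
  take object:  [object] + [object]
MRO: P H Q I G N object
super() in Q.process on a P instance goes to the class after Q in P's MRO: I.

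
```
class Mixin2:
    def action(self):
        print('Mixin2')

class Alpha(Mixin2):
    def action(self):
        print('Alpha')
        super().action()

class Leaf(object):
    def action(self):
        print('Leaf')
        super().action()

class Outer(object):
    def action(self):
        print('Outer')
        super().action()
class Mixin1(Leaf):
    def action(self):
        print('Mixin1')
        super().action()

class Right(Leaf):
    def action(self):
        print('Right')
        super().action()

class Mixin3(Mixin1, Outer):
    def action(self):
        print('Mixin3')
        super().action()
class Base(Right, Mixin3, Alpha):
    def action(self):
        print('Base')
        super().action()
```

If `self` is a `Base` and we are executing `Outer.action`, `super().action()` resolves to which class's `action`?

L[Base] = Base + merge(L[Right], L[Mixin3], L[Alpha], [Right Mixin3 Alpha])
  take Right:  [Right Leaf object] + [Mixin3 Mixin1 Leaf Outer object] + [Alpha Mixin2 object] + [Right Mixin3 Alpha]
  take Mixin3:  [Leaf object] + [Mixin3 Mixin1 Leaf Outer object] + [Alpha Mixin2 object] + [Mixin3 Alpha]
  take Mixin1:  [Leaf object] + [Mixin1 Leaf Outer object] + [Alpha Mixin2 object] + [Alpha]
  take Leaf:  [Leaf object] + [Leaf Outer object] + [Alpha Mixin2 object] + [Alpha]
  take Outer:  [object] + [Outer object] + [Alpha Mixin2 object] + [Alpha]
  take Alpha:  [object] + [object] + [Alpha Mixin2 object] + [Alpha]
  take Mixin2:  [object] + [object] + [Mixin2 object]
  take object:  [object] + [object] + [object]
MRO: Base Right Mixin3 Mixin1 Leaf Outer Alpha Mixin2 object
super() in Outer.action on a Base instance goes to the class after Outer in Base's MRO: Alpha.

Alpha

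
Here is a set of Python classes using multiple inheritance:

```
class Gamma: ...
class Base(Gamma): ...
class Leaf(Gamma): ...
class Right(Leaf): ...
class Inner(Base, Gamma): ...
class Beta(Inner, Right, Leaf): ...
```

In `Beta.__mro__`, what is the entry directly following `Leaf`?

L[Beta] = Beta + merge(L[Inner], L[Right], L[Leaf], [Inner Right Leaf])
  take Inner:  [Inner Base Gamma object] + [Right Leaf Gamma object] + [Leaf Gamma object] + [Inner Right Leaf]
  take Base:  [Base Gamma object] + [Right Leaf Gamma object] + [Leaf Gamma object] + [Right Leaf]
  take Right:  [Gamma object] + [Right Leaf Gamma object] + [Leaf Gamma object] + [Right Leaf]
  take Leaf:  [Gamma object] + [Leaf Gamma object] + [Leaf Gamma object] + [Leaf]
  take Gamma:  [Gamma object] + [Gamma object] + [Gamma object]
  take object:  [object] + [object] + [object]
MRO: Beta Inner Base Right Leaf Gamma object
Leaf is at position 4; next is Gamma.

Gamma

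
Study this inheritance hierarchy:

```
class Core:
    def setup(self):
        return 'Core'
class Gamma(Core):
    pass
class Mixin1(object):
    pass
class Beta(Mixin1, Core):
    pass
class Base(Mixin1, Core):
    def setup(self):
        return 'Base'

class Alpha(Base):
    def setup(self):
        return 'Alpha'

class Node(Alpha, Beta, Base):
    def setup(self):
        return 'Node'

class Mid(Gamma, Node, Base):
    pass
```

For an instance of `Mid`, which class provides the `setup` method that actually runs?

Node

L[Mid] = Mid + merge(L[Gamma], L[Node], L[Base], [Gamma Node Base])
  take Gamma:  [Gamma Core object] + [Node Alpha Beta Base Mixin1 Core object] + [Base Mixin1 Core object] + [Gamma Node Base]
  take Node:  [Core object] + [Node Alpha Beta Base Mixin1 Core object] + [Base Mixin1 Core object] + [Node Base]
  take Alpha:  [Core object] + [Alpha Beta Base Mixin1 Core object] + [Base Mixin1 Core object] + [Base]
  take Beta:  [Core object] + [Beta Base Mixin1 Core object] + [Base Mixin1 Core object] + [Base]
  take Base:  [Core object] + [Base Mixin1 Core object] + [Base Mixin1 Core object] + [Base]
  take Mixin1:  [Core object] + [Mixin1 Core object] + [Mixin1 Core object]
  take Core:  [Core object] + [Core object] + [Core object]
  take object:  [object] + [object] + [object]
MRO: Mid Gamma Node Alpha Beta Base Mixin1 Core object
setup is defined in: Alpha, Base, Core, Node. First along the MRO is Node.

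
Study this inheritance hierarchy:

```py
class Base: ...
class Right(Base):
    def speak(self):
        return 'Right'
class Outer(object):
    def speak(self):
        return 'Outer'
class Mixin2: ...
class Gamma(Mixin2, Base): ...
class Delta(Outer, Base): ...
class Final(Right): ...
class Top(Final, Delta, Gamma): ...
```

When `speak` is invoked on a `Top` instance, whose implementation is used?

Right

L[Top] = Top + merge(L[Final], L[Delta], L[Gamma], [Final Delta Gamma])
  take Final:  [Final Right Base object] + [Delta Outer Base object] + [Gamma Mixin2 Base object] + [Final Delta Gamma]
  take Right:  [Right Base object] + [Delta Outer Base object] + [Gamma Mixin2 Base object] + [Delta Gamma]
  take Delta:  [Base object] + [Delta Outer Base object] + [Gamma Mixin2 Base object] + [Delta Gamma]
  take Outer:  [Base object] + [Outer Base object] + [Gamma Mixin2 Base object] + [Gamma]
  take Gamma:  [Base object] + [Base object] + [Gamma Mixin2 Base object] + [Gamma]
  take Mixin2:  [Base object] + [Base object] + [Mixin2 Base object]
  take Base:  [Base object] + [Base object] + [Base object]
  take object:  [object] + [object] + [object]
MRO: Top Final Right Delta Outer Gamma Mixin2 Base object
speak is defined in: Outer, Right. First along the MRO is Right.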